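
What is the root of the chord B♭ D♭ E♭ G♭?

Eb

The distinct letter names are Bb, Db, Eb, Gb. Arranged as a stack of thirds they read Eb–Gb–Bb–Db, so Eb is the root (an Eb minor seventh chord).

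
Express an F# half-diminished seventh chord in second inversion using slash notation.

Second inversion of F# half-diminished seventh has the fifth (C) in the bass. As a slash chord: F#ø7/C.

F#ø7/C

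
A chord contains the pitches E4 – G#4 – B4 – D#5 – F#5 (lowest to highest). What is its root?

E

The distinct letter names are E, G#, B, D#, F#. Arranged as a stack of thirds they read E–G#–B–D#–F#, so E is the root (an E major ninth chord).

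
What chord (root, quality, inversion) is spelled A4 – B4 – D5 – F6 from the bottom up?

The distinct note names are A, B, D, F. Stacked in thirds they read B–D–F–A, which is a half-diminished seventh chord on B.
The lowest note is A, the seventh of the chord, so this is third inversion (figured bass 4/2).

B half-diminished seventh, third inversion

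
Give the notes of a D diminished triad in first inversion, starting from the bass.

Spelling D diminished: D–F–Ab. In first inversion the third is bass, giving F, Ab, D from the bottom.

F, Ab, D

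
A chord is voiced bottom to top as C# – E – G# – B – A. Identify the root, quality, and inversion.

The distinct note names are C#, E, G#, B, A. Stacked in thirds they read A–C#–E–G#–B, which is a major ninth chord on A.
C# is the third of A major ninth; third in the bass means first inversion.

A major ninth, first inversion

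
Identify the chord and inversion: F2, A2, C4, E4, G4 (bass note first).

F major ninth, root position

Reducing to letter names: F, A, C, E, G. These stack in thirds as F–A–C–E–G — an F major ninth chord.
F is the root of F major ninth; root in the bass means root position.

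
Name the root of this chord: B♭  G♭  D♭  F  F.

The distinct letter names are Bb, Gb, Db, F. Arranged as a stack of thirds they read Gb–Bb–Db–F, so Gb is the root (a Gb major seventh chord).

Gb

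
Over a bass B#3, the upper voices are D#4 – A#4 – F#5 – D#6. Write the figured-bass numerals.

The notes B#, D#, A#, F# stack in thirds as B#–D#–F#–A# — a B# half-diminished seventh chord. The bass B# is the root, so this is root position: figured 7.

7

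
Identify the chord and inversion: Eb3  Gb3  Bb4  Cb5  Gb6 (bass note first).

Cb major seventh, first inversion

The pitch classes Eb, Gb, Bb, Cb arrange in thirds as Cb–Eb–Gb–Bb: a Cb major seventh chord.
The lowest note is Eb, the third of the chord, so this is first inversion (figured bass 6/5).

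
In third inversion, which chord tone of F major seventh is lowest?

E

F major seventh is F–A–C–E. Third inversion places the seventh in the bass: E.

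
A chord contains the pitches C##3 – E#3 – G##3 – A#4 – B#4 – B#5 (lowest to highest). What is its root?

Reordering C##, E#, G##, A#, B# into stacked thirds gives A#–C##–E#–G##–B#; the bottom of that stack, A#, is the root.

A#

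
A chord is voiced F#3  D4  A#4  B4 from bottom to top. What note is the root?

B

F#, D, A#, B are the tones of a B minor-major seventh chord (B–D–F#–A#), making B the root.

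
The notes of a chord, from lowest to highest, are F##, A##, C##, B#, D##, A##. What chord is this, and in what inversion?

B# major ninth, second inversion

The distinct note names are F##, A##, C##, B#, D##. Stacked in thirds they read B#–D##–F##–A##–C##, which is a major ninth chord on B#.
With the fifth (F##) in the bass, the chord is in second inversion.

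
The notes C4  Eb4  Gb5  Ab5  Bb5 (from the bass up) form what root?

The distinct letter names are C, Eb, Gb, Ab, Bb. Arranged as a stack of thirds they read Ab–C–Eb–Gb–Bb, so Ab is the root (an Ab dominant ninth chord).

Ab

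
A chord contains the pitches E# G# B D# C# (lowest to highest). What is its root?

C#

E#, G#, B, D#, C# are the tones of a C# dominant ninth chord (C#–E#–G#–B–D#), making C# the root.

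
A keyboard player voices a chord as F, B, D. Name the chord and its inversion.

The distinct note names are F, B, D. Stacked in thirds they read B–D–F, which is a diminished triad on B.
The lowest note is F, the fifth of the chord, so this is second inversion (figured bass 6/4).

B diminished, second inversion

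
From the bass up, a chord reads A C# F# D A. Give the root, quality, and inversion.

D major seventh, second inversion

The distinct note names are A, C#, F#, D. Stacked in thirds they read D–F#–A–C#, which is a major seventh chord on D.
A is the fifth of D major seventh; fifth in the bass means second inversion (figured bass 4/3).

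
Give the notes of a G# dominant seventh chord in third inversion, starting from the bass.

F#, G#, B#, D#

Spelling G# dominant seventh: G#–B#–D#–F#. In third inversion the seventh is bass, giving F#, G#, B#, D# from the bottom.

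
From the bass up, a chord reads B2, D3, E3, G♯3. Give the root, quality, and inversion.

E dominant seventh, second inversion

The pitch classes B, D, E, G# arrange in thirds as E–G#–B–D: an E dominant seventh chord.
With the fifth (B) in the bass, the chord is in second inversion (figured bass 4/3).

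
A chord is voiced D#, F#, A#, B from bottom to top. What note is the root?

B

Reordering D#, F#, A#, B into stacked thirds gives B–D#–F#–A#; the bottom of that stack, B, is the root.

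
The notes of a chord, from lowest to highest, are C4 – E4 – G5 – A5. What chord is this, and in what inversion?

A minor seventh, first inversion

Reducing to letter names: C, E, G, A. These stack in thirds as A–C–E–G — an A minor seventh chord.
The lowest note is C, the third of the chord, so this is first inversion (figured bass 6/5).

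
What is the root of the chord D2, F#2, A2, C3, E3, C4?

D

Reordering D, F#, A, C, E into stacked thirds gives D–F#–A–C–E; the bottom of that stack, D, is the root.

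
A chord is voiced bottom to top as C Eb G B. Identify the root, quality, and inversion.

The distinct note names are C, Eb, G, B. Stacked in thirds they read C–Eb–G–B, which is a minor-major seventh chord on C.
C is the root of C minor-major seventh; root in the bass means root position (figured bass 7).

C minor-major seventh, root position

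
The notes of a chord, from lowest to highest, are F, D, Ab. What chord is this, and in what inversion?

D diminished, first inversion

The pitch classes F, D, Ab arrange in thirds as D–F–Ab: a D diminished triad.
F is the third of D diminished; third in the bass means first inversion (figured bass 6).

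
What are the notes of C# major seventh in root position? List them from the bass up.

C# major seventh is C#–E#–G#–B#. Root position puts the root (C#) in the bass, with the remaining tones above: C#, E#, G#, B#.

C#, E#, G#, B#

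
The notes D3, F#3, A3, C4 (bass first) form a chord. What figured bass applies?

7

The notes D, F#, A, C stack in thirds as D–F#–A–C — a D dominant seventh chord. The bass D is the root, so this is root position: figured 7.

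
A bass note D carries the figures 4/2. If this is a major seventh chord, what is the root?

The figures 4/2 mean the seventh of the chord is in the bass. If D is the seventh of a major seventh chord, the root is Eb (chord tones Eb–G–Bb–D).

Eb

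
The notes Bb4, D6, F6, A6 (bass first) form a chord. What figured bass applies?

The notes Bb, D, F, A stack in thirds as Bb–D–F–A — a Bb major seventh chord. The bass Bb is the root, so this is root position: figured 7.

7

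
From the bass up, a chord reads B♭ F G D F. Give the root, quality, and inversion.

The distinct note names are Bb, F, G, D. Stacked in thirds they read G–Bb–D–F, which is a minor seventh chord on G.
The lowest note is Bb, the third of the chord, so this is first inversion (figured bass 6/5).

G minor seventh, first inversion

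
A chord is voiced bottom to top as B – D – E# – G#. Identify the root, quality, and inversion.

E# diminished seventh, second inversion

Reducing to letter names: B, D, E#, G#. These stack in thirds as E#–G#–B–D — an E# diminished seventh chord.
B is the fifth of E# diminished seventh; fifth in the bass means second inversion (figured bass 4/3).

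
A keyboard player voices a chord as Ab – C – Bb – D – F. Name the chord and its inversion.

The distinct note names are Ab, C, Bb, D, F. Stacked in thirds they read Bb–D–F–Ab–C, which is a dominant ninth chord on Bb.
With the seventh (Ab) in the bass, the chord is in third inversion.

Bb dominant ninth, third inversion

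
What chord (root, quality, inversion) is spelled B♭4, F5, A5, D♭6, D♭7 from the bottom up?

The distinct note names are Bb, F, A, Db. Stacked in thirds they read Bb–Db–F–A, which is a minor-major seventh chord on Bb.
With the root (Bb) in the bass, the chord is in root position (figured bass 7).

Bb minor-major seventh, root position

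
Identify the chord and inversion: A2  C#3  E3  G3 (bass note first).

The pitch classes A, C#, E, G arrange in thirds as A–C#–E–G: an A dominant seventh chord.
A is the root of A dominant seventh; root in the bass means root position (figured bass 7).

A dominant seventh, root position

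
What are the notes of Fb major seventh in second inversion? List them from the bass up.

Fb major seventh is Fb–Ab–Cb–Eb. Second inversion puts the fifth (Cb) in the bass, with the remaining tones above: Cb, Eb, Fb, Ab.

Cb, Eb, Fb, Ab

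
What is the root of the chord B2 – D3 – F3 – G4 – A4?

B, D, F, G, A are the tones of a G dominant ninth chord (G–B–D–F–A), making G the root.

G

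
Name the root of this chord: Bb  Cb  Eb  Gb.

Reordering Bb, Cb, Eb, Gb into stacked thirds gives Cb–Eb–Gb–Bb; the bottom of that stack, Cb, is the root.

Cb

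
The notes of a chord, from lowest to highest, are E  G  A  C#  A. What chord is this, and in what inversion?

The pitch classes E, G, A, C# arrange in thirds as A–C#–E–G: an A dominant seventh chord.
With the fifth (E) in the bass, the chord is in second inversion (figured bass 4/3).

A dominant seventh, second inversion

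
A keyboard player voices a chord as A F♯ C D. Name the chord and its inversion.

D dominant seventh, second inversion

Reducing to letter names: A, F#, C, D. These stack in thirds as D–F#–A–C — a D dominant seventh chord.
A is the fifth of D dominant seventh; fifth in the bass means second inversion (figured bass 4/3).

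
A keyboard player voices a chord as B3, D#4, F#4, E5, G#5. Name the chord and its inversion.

E major ninth, second inversion

Reducing to letter names: B, D#, F#, E, G#. These stack in thirds as E–G#–B–D#–F# — an E major ninth chord.
With the fifth (B) in the bass, the chord is in second inversion.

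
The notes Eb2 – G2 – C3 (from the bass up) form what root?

Eb, G, C are the tones of a C minor triad (C–Eb–G), making C the root.

C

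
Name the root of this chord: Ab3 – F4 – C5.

F

Ab, F, C are the tones of an F minor triad (F–Ab–C), making F the root.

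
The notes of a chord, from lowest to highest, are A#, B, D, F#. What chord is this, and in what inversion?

B minor-major seventh, third inversion

The pitch classes A#, B, D, F# arrange in thirds as B–D–F#–A#: a B minor-major seventh chord.
With the seventh (A#) in the bass, the chord is in third inversion (figured bass 4/2).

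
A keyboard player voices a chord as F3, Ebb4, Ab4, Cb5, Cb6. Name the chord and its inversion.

The pitch classes F, Ebb, Ab, Cb arrange in thirds as F–Ab–Cb–Ebb: an F diminished seventh chord.
The lowest note is F, the root of the chord, so this is root position (figured bass 7).

F diminished seventh, root position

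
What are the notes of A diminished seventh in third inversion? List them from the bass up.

Gb, A, C, Eb

A diminished seventh is A–C–Eb–Gb. Third inversion puts the seventh (Gb) in the bass, with the remaining tones above: Gb, A, C, Eb.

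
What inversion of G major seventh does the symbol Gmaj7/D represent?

Gmaj7/D means G major seventh with D in the bass. D is the fifth of G major seventh (G–B–D–F#), so this is second inversion.

second inversion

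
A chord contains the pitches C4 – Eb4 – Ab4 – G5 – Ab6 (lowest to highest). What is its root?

Reordering C, Eb, Ab, G into stacked thirds gives Ab–C–Eb–G; the bottom of that stack, Ab, is the root.

Ab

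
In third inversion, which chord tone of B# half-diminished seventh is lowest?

A#

The seventh of B# half-diminished seventh (B#–D#–F#–A#) is A#; that is the bass in third inversion.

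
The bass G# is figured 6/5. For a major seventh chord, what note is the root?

The figures 6/5 mean the third of the chord is in the bass. If G# is the third of a major seventh chord, the root is E (chord tones E–G#–B–D#).

E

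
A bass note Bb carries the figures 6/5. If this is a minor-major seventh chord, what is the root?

The figures 6/5 mean the third of the chord is in the bass. If Bb is the third of a minor-major seventh chord, the root is G (chord tones G–Bb–D–F#).

G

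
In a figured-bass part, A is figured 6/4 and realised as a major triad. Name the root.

D

The figures 6/4 mean the fifth of the chord is in the bass. If A is the fifth of a major triad, the root is D (chord tones D–F#–A).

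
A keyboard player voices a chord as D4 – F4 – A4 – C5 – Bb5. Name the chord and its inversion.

Bb major ninth, first inversion

Reducing to letter names: D, F, A, C, Bb. These stack in thirds as Bb–D–F–A–C — a Bb major ninth chord.
With the third (D) in the bass, the chord is in first inversion.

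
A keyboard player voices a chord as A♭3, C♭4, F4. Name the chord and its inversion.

F diminished, first inversion

The pitch classes Ab, Cb, F arrange in thirds as F–Ab–Cb: an F diminished triad.
Ab is the third of F diminished; third in the bass means first inversion (figured bass 6).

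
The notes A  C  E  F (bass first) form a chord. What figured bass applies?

The notes A, C, E, F stack in thirds as F–A–C–E — an F major seventh chord. The bass A is the third, so this is first inversion: figured 6/5.

6/5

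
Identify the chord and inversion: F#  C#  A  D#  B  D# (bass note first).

B dominant ninth, second inversion

Reducing to letter names: F#, C#, A, D#, B. These stack in thirds as B–D#–F#–A–C# — a B dominant ninth chord.
F# is the fifth of B dominant ninth; fifth in the bass means second inversion.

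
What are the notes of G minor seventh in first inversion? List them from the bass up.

Spelling G minor seventh: G–Bb–D–F. In first inversion the third is bass, giving Bb, D, F, G from the bottom.

Bb, D, F, G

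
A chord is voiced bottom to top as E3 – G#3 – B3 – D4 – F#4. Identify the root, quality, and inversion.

Reducing to letter names: E, G#, B, D, F#. These stack in thirds as E–G#–B–D–F# — an E dominant ninth chord.
With the root (E) in the bass, the chord is in root position.

E dominant ninth, root position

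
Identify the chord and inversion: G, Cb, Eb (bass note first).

Cb augmented, second inversion

Reducing to letter names: G, Cb, Eb. These stack in thirds as Cb–Eb–G — a Cb augmented triad.
The lowest note is G, the fifth of the chord, so this is second inversion (figured bass 6/4).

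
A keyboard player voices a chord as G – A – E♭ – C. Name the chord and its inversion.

A half-diminished seventh, third inversion

The distinct note names are G, A, Eb, C. Stacked in thirds they read A–C–Eb–G, which is a half-diminished seventh chord on A.
The lowest note is G, the seventh of the chord, so this is third inversion (figured bass 4/2).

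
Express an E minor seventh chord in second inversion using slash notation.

Second inversion of E minor seventh has the fifth (B) in the bass. As a slash chord: Em7/B.

Em7/B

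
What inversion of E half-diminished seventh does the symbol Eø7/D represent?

third inversion

Eø7/D means E half-diminished seventh with D in the bass. D is the seventh of E half-diminished seventh (E–G–Bb–D), so this is third inversion.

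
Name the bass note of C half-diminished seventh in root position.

C half-diminished seventh is C–Eb–Gb–Bb. Root position places the root in the bass: C.

C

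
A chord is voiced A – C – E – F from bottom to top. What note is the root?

The distinct letter names are A, C, E, F. Arranged as a stack of thirds they read F–A–C–E, so F is the root (an F major seventh chord).

F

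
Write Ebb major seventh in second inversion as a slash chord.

Second inversion of Ebb major seventh has the fifth (Bbb) in the bass. As a slash chord: Ebbmaj7/Bbb.

Ebbmaj7/Bbb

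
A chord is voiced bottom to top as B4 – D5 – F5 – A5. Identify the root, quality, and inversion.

B half-diminished seventh, root position

The distinct note names are B, D, F, A. Stacked in thirds they read B–D–F–A, which is a half-diminished seventh chord on B.
B is the root of B half-diminished seventh; root in the bass means root position (figured bass 7).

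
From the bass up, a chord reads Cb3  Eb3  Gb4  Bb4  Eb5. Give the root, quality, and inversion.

The pitch classes Cb, Eb, Gb, Bb arrange in thirds as Cb–Eb–Gb–Bb: a Cb major seventh chord.
With the root (Cb) in the bass, the chord is in root position (figured bass 7).

Cb major seventh, root position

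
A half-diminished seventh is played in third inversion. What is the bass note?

In third inversion the seventh is lowest. For A half-diminished seventh (A–C–Eb–G) that is G.

G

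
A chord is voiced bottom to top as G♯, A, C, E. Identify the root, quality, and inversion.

The distinct note names are G#, A, C, E. Stacked in thirds they read A–C–E–G#, which is a minor-major seventh chord on A.
G# is the seventh of A minor-major seventh; seventh in the bass means third inversion (figured bass 4/2).

A minor-major seventh, third inversion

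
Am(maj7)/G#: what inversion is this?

third inversion

Am(maj7)/G# means A minor-major seventh with G# in the bass. G# is the seventh of A minor-major seventh (A–C–E–G#), so this is third inversion.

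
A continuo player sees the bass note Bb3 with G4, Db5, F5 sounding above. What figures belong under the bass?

The notes Bb, G, Db, F stack in thirds as G–Bb–Db–F — a G half-diminished seventh chord. The bass Bb is the third, so this is first inversion: figured 6/5.

6/5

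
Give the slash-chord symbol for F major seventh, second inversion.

Second inversion of F major seventh has the fifth (C) in the bass. As a slash chord: Fmaj7/C.

Fmaj7/C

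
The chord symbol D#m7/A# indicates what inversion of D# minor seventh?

D#m7/A# means D# minor seventh with A# in the bass. A# is the fifth of D# minor seventh (D#–F#–A#–C#), so this is second inversion.

second inversion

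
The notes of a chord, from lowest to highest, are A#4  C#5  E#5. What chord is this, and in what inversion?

The distinct note names are A#, C#, E#. Stacked in thirds they read A#–C#–E#, which is a minor triad on A#.
The lowest note is A#, the root of the chord, so this is root position (figured bass 5/3).

A# minor, root position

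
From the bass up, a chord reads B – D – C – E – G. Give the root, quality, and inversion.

The pitch classes B, D, C, E, G arrange in thirds as C–E–G–B–D: a C major ninth chord.
B is the seventh of C major ninth; seventh in the bass means third inversion.

C major ninth, third inversion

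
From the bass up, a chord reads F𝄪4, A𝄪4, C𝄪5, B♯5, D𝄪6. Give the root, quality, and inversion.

B# major ninth, second inversion

The distinct note names are F##, A##, C##, B#, D##. Stacked in thirds they read B#–D##–F##–A##–C##, which is a major ninth chord on B#.
The lowest note is F##, the fifth of the chord, so this is second inversion.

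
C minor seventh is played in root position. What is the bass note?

C

In root position the root is lowest. For C minor seventh (C–Eb–G–Bb) that is C.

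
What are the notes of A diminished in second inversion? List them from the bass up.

The chord tones are A–C–Eb. With the fifth (Eb) lowest for second inversion: Eb, A, C.

Eb, A, C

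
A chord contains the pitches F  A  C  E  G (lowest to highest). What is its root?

F

F, A, C, E, G are the tones of an F major ninth chord (F–A–C–E–G), making F the root.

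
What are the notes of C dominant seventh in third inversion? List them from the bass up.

Bb, C, E, G

The chord tones are C–E–G–Bb. With the seventh (Bb) lowest for third inversion: Bb, C, E, G.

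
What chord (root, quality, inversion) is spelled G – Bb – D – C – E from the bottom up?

The distinct note names are G, Bb, D, C, E. Stacked in thirds they read C–E–G–Bb–D, which is a dominant ninth chord on C.
G is the fifth of C dominant ninth; fifth in the bass means second inversion.

C dominant ninth, second inversion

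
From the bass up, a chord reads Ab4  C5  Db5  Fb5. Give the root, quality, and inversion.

Db minor-major seventh, second inversion

Reducing to letter names: Ab, C, Db, Fb. These stack in thirds as Db–Fb–Ab–C — a Db minor-major seventh chord.
Ab is the fifth of Db minor-major seventh; fifth in the bass means second inversion (figured bass 4/3).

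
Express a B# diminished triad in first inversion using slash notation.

B#dim/D#

First inversion of B# diminished has the third (D#) in the bass. As a slash chord: B#dim/D#.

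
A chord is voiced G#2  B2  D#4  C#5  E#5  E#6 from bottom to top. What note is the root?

G#, B, D#, C#, E# are the tones of a C# dominant ninth chord (C#–E#–G#–B–D#), making C# the root.

C#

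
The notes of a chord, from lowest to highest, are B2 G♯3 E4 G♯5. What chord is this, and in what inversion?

The distinct note names are B, G#, E. Stacked in thirds they read E–G#–B, which is a major triad on E.
With the fifth (B) in the bass, the chord is in second inversion (figured bass 6/4).

E major, second inversion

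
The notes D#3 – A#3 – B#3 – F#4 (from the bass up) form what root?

B#

Reordering D#, A#, B#, F# into stacked thirds gives B#–D#–F#–A#; the bottom of that stack, B#, is the root.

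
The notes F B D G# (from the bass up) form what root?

The distinct letter names are F, B, D, G#. Arranged as a stack of thirds they read G#–B–D–F, so G# is the root (a G# diminished seventh chord).

G#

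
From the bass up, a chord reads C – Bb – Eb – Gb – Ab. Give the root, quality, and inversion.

Reducing to letter names: C, Bb, Eb, Gb, Ab. These stack in thirds as Ab–C–Eb–Gb–Bb — an Ab dominant ninth chord.
C is the third of Ab dominant ninth; third in the bass means first inversion.

Ab dominant ninth, first inversion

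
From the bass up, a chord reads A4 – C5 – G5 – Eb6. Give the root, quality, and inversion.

The pitch classes A, C, G, Eb arrange in thirds as A–C–Eb–G: an A half-diminished seventh chord.
With the root (A) in the bass, the chord is in root position (figured bass 7).

A half-diminished seventh, root position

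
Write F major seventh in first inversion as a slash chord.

Fmaj7/A

First inversion of F major seventh has the third (A) in the bass. As a slash chord: Fmaj7/A.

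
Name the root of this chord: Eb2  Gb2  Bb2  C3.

The distinct letter names are Eb, Gb, Bb, C. Arranged as a stack of thirds they read C–Eb–Gb–Bb, so C is the root (a C half-diminished seventh chord).

C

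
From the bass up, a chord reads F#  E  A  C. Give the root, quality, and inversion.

The pitch classes F#, E, A, C arrange in thirds as F#–A–C–E: an F# half-diminished seventh chord.
The lowest note is F#, the root of the chord, so this is root position (figured bass 7).

F# half-diminished seventh, root position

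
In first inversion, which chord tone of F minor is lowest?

F minor is F–Ab–C. First inversion places the third in the bass: Ab.

Ab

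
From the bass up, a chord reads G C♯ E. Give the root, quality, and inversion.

The distinct note names are G, C#, E. Stacked in thirds they read C#–E–G, which is a diminished triad on C#.
G is the fifth of C# diminished; fifth in the bass means second inversion (figured bass 6/4).

C# diminished, second inversion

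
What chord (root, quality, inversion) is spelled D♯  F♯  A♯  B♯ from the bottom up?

B# half-diminished seventh, first inversion

The distinct note names are D#, F#, A#, B#. Stacked in thirds they read B#–D#–F#–A#, which is a half-diminished seventh chord on B#.
The lowest note is D#, the third of the chord, so this is first inversion (figured bass 6/5).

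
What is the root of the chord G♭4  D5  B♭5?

Gb

The distinct letter names are Gb, D, Bb. Arranged as a stack of thirds they read Gb–Bb–D, so Gb is the root (a Gb augmented triad).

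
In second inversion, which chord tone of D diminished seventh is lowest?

Ab

In second inversion the fifth is lowest. For D diminished seventh (D–F–Ab–Cb) that is Ab.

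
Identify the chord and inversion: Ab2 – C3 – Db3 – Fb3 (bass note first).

Db minor-major seventh, second inversion

Reducing to letter names: Ab, C, Db, Fb. These stack in thirds as Db–Fb–Ab–C — a Db minor-major seventh chord.
With the fifth (Ab) in the bass, the chord is in second inversion (figured bass 4/3).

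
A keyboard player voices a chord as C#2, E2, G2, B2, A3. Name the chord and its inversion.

The pitch classes C#, E, G, B, A arrange in thirds as A–C#–E–G–B: an A dominant ninth chord.
With the third (C#) in the bass, the chord is in first inversion.

A dominant ninth, first inversion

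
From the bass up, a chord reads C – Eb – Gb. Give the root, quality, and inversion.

Reducing to letter names: C, Eb, Gb. These stack in thirds as C–Eb–Gb — a C diminished triad.
The lowest note is C, the root of the chord, so this is root position (figured bass 5/3).

C diminished, root position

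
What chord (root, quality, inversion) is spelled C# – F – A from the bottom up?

F augmented, second inversion

Reducing to letter names: C#, F, A. These stack in thirds as F–A–C# — an F augmented triad.
With the fifth (C#) in the bass, the chord is in second inversion (figured bass 6/4).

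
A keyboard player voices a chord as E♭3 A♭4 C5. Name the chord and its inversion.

Reducing to letter names: Eb, Ab, C. These stack in thirds as Ab–C–Eb — an Ab major triad.
The lowest note is Eb, the fifth of the chord, so this is second inversion (figured bass 6/4).

Ab major, second inversion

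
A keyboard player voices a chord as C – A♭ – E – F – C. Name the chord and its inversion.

F minor-major seventh, second inversion

Reducing to letter names: C, Ab, E, F. These stack in thirds as F–Ab–C–E — an F minor-major seventh chord.
The lowest note is C, the fifth of the chord, so this is second inversion (figured bass 4/3).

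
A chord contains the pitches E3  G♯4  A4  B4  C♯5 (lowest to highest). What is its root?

A

The distinct letter names are E, G#, A, B, C#. Arranged as a stack of thirds they read A–C#–E–G#–B, so A is the root (an A major ninth chord).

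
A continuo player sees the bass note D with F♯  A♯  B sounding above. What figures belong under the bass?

6/5

The notes D, F#, A#, B stack in thirds as B–D–F#–A# — a B minor-major seventh chord. The bass D is the third, so this is first inversion: figured 6/5.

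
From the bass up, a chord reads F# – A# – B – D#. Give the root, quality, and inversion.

The distinct note names are F#, A#, B, D#. Stacked in thirds they read B–D#–F#–A#, which is a major seventh chord on B.
With the fifth (F#) in the bass, the chord is in second inversion (figured bass 4/3).

B major seventh, second inversion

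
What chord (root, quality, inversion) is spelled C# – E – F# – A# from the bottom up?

The distinct note names are C#, E, F#, A#. Stacked in thirds they read F#–A#–C#–E, which is a dominant seventh chord on F#.
C# is the fifth of F# dominant seventh; fifth in the bass means second inversion (figured bass 4/3).

F# dominant seventh, second inversion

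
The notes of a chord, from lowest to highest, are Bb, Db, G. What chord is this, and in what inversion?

Reducing to letter names: Bb, Db, G. These stack in thirds as G–Bb–Db — a G diminished triad.
Bb is the third of G diminished; third in the bass means first inversion (figured bass 6).

G diminished, first inversion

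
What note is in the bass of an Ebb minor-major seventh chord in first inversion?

Gbb

Ebb minor-major seventh is Ebb–Gbb–Bbb–Db. First inversion places the third in the bass: Gbb.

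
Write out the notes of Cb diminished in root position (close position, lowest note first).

Cb, Ebb, Gbb

The chord tones are Cb–Ebb–Gbb. With the root (Cb) lowest for root position: Cb, Ebb, Gbb.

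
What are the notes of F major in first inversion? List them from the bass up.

F major is F–A–C. First inversion puts the third (A) in the bass, with the remaining tones above: A, C, F.

A, C, F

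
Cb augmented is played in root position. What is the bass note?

The root of Cb augmented (Cb–Eb–G) is Cb; that is the bass in root position.

Cb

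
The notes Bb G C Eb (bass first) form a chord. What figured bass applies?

The notes Bb, G, C, Eb stack in thirds as C–Eb–G–Bb — a C minor seventh chord. The bass Bb is the seventh, so this is third inversion: figured 4/2.

4/2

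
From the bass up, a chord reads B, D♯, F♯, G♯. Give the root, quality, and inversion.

G# minor seventh, first inversion

The distinct note names are B, D#, F#, G#. Stacked in thirds they read G#–B–D#–F#, which is a minor seventh chord on G#.
With the third (B) in the bass, the chord is in first inversion (figured bass 6/5).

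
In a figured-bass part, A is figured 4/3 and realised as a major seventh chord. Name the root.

The figures 4/3 mean the fifth of the chord is in the bass. If A is the fifth of a major seventh chord, the root is D (chord tones D–F#–A–C#).

D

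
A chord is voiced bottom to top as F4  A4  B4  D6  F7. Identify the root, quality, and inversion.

B half-diminished seventh, second inversion

The pitch classes F, A, B, D arrange in thirds as B–D–F–A: a B half-diminished seventh chord.
The lowest note is F, the fifth of the chord, so this is second inversion (figured bass 4/3).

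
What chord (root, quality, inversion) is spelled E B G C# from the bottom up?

C# half-diminished seventh, first inversion

The pitch classes E, B, G, C# arrange in thirds as C#–E–G–B: a C# half-diminished seventh chord.
The lowest note is E, the third of the chord, so this is first inversion (figured bass 6/5).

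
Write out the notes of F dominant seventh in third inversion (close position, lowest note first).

Eb, F, A, C

F dominant seventh is F–A–C–Eb. Third inversion puts the seventh (Eb) in the bass, with the remaining tones above: Eb, F, A, C.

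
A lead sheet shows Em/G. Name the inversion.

Em/G means E minor with G in the bass. G is the third of E minor (E–G–B), so this is first inversion.

first inversion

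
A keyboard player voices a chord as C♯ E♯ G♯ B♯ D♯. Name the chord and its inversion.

C# major ninth, root position

The distinct note names are C#, E#, G#, B#, D#. Stacked in thirds they read C#–E#–G#–B#–D#, which is a major ninth chord on C#.
C# is the root of C# major ninth; root in the bass means root position.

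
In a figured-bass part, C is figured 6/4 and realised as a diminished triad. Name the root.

F#

The figures 6/4 mean the fifth of the chord is in the bass. If C is the fifth of a diminished triad, the root is F# (chord tones F#–A–C).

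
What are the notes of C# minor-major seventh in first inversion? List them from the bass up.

E, G#, B#, C#

The chord tones are C#–E–G#–B#. With the third (E) lowest for first inversion: E, G#, B#, C#.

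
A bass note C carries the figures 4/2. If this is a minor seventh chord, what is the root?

The figures 4/2 mean the seventh of the chord is in the bass. If C is the seventh of a minor seventh chord, the root is D (chord tones D–F–A–C).

D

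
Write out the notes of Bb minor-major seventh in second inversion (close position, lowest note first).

The chord tones are Bb–Db–F–A. With the fifth (F) lowest for second inversion: F, A, Bb, Db.

F, A, Bb, Db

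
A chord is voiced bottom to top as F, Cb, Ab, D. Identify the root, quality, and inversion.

D diminished seventh, first inversion

The distinct note names are F, Cb, Ab, D. Stacked in thirds they read D–F–Ab–Cb, which is a diminished seventh chord on D.
The lowest note is F, the third of the chord, so this is first inversion (figured bass 6/5).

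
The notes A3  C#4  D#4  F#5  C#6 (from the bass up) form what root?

The distinct letter names are A, C#, D#, F#. Arranged as a stack of thirds they read D#–F#–A–C#, so D# is the root (a D# half-diminished seventh chord).

D#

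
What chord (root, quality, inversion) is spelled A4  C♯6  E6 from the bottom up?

The pitch classes A, C#, E arrange in thirds as A–C#–E: an A major triad.
With the root (A) in the bass, the chord is in root position (figured bass 5/3).

A major, root position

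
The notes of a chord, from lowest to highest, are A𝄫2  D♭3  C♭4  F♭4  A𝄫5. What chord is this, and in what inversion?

Db half-diminished seventh, second inversion

Reducing to letter names: Abb, Db, Cb, Fb. These stack in thirds as Db–Fb–Abb–Cb — a Db half-diminished seventh chord.
The lowest note is Abb, the fifth of the chord, so this is second inversion (figured bass 4/3).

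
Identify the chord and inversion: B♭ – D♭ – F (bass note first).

Reducing to letter names: Bb, Db, F. These stack in thirds as Bb–Db–F — a Bb minor triad.
Bb is the root of Bb minor; root in the bass means root position (figured bass 5/3).

Bb minor, root position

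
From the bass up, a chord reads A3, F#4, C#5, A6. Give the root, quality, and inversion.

F# minor, first inversion

The distinct note names are A, F#, C#. Stacked in thirds they read F#–A–C#, which is a minor triad on F#.
A is the third of F# minor; third in the bass means first inversion (figured bass 6).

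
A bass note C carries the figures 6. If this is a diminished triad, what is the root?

The figures 6 mean the third of the chord is in the bass. If C is the third of a diminished triad, the root is A (chord tones A–C–Eb).

A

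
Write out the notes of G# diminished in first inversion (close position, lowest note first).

Spelling G# diminished: G#–B–D. In first inversion the third is bass, giving B, D, G# from the bottom.

B, D, G#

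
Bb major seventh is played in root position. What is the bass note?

Bb major seventh is Bb–D–F–A. Root position places the root in the bass: Bb.

Bb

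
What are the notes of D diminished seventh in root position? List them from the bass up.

D, F, Ab, Cb

The chord tones are D–F–Ab–Cb. With the root (D) lowest for root position: D, F, Ab, Cb.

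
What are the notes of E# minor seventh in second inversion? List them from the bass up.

Spelling E# minor seventh: E#–G#–B#–D#. In second inversion the fifth is bass, giving B#, D#, E#, G# from the bottom.

B#, D#, E#, G#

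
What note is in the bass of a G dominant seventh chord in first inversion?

In first inversion the third is lowest. For G dominant seventh (G–B–D–F) that is B.

B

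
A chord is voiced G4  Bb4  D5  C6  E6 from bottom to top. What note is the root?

C

G, Bb, D, C, E are the tones of a C dominant ninth chord (C–E–G–Bb–D), making C the root.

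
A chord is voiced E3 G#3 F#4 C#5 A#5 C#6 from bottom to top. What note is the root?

Reordering E, G#, F#, C#, A# into stacked thirds gives F#–A#–C#–E–G#; the bottom of that stack, F#, is the root.

F#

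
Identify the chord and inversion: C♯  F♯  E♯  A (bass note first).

F# minor-major seventh, second inversion

Reducing to letter names: C#, F#, E#, A. These stack in thirds as F#–A–C#–E# — an F# minor-major seventh chord.
The lowest note is C#, the fifth of the chord, so this is second inversion (figured bass 4/3).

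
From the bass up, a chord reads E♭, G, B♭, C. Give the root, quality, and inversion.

Reducing to letter names: Eb, G, Bb, C. These stack in thirds as C–Eb–G–Bb — a C minor seventh chord.
The lowest note is Eb, the third of the chord, so this is first inversion (figured bass 6/5).

C minor seventh, first inversion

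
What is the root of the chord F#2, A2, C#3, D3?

D

The distinct letter names are F#, A, C#, D. Arranged as a stack of thirds they read D–F#–A–C#, so D is the root (a D major seventh chord).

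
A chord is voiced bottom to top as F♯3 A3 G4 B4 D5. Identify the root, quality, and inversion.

Reducing to letter names: F#, A, G, B, D. These stack in thirds as G–B–D–F#–A — a G major ninth chord.
With the seventh (F#) in the bass, the chord is in third inversion.

G major ninth, third inversion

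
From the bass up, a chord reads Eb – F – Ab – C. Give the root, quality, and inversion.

F minor seventh, third inversion

The distinct note names are Eb, F, Ab, C. Stacked in thirds they read F–Ab–C–Eb, which is a minor seventh chord on F.
With the seventh (Eb) in the bass, the chord is in third inversion (figured bass 4/2).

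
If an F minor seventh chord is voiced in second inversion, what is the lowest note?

The fifth of F minor seventh (F–Ab–C–Eb) is C; that is the bass in second inversion.

C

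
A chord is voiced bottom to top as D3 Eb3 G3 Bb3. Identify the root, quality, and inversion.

Eb major seventh, third inversion

The distinct note names are D, Eb, G, Bb. Stacked in thirds they read Eb–G–Bb–D, which is a major seventh chord on Eb.
The lowest note is D, the seventh of the chord, so this is third inversion (figured bass 4/2).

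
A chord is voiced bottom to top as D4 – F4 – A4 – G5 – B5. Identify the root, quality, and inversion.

G dominant ninth, second inversion

The distinct note names are D, F, A, G, B. Stacked in thirds they read G–B–D–F–A, which is a dominant ninth chord on G.
With the fifth (D) in the bass, the chord is in second inversion.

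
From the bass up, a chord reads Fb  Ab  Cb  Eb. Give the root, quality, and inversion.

The distinct note names are Fb, Ab, Cb, Eb. Stacked in thirds they read Fb–Ab–Cb–Eb, which is a major seventh chord on Fb.
The lowest note is Fb, the root of the chord, so this is root position (figured bass 7).

Fb major seventh, root position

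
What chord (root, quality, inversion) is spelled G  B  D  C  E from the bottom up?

C major ninth, second inversion

The distinct note names are G, B, D, C, E. Stacked in thirds they read C–E–G–B–D, which is a major ninth chord on C.
With the fifth (G) in the bass, the chord is in second inversion.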